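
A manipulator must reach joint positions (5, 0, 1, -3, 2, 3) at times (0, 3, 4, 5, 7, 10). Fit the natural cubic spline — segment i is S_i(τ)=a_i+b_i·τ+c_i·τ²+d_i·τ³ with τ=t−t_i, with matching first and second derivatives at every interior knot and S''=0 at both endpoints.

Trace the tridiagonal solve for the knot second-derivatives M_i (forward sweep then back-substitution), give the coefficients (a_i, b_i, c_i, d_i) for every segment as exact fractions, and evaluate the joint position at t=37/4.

  seg 0: a=5 b=-10/3 c=0 d=5/27
  seg 1: a=0 b=5/3 c=5/3 d=-7/3
  seg 2: a=1 b=-2 c=-16/3 d=10/3
  seg 3: a=-3 b=-8/3 c=14/3 d=-25/24
  seg 4: a=2 b=7/2 c=-19/12 d=19/108
S(37/4) = 989/256

Δ: Δ0=-5/3, Δ1=1, Δ2=-4, Δ3=5/2, Δ4=1/3
row 1: diag=8, rhs=16; c'=1/8, d'=2
row 2: denom=4−1·1/8=31/8; d'=(-30−1·2)/(31/8)=-256/31
row 3: denom=6−1·8/31=178/31; d'=(39−1·-256/31)/(178/31)=1465/178
row 4: denom=10−2·31/89=828/89; d'=(-13−2·1465/178)/(828/89)=-19/6
back: M4=-19/6
back: M3=1465/178−31/89·-19/6=28/3
back: M2=-256/31−8/31·28/3=-32/3
back: M1=2−1/8·-32/3=10/3
M: M0=0, M1=10/3, M2=-32/3, M3=28/3, M4=-19/6, M5=0
seg 0: a=5, c=M0/2=0, d=(M1−M0)/(6·3)=5/27, b=Δ0−h0·(2M0+M1)/6=-10/3
seg 1: a=0, c=M1/2=5/3, d=(M2−M1)/(6·1)=-7/3, b=Δ1−h1·(2M1+M2)/6=5/3
seg 2: a=1, c=M2/2=-16/3, d=(M3−M2)/(6·1)=10/3, b=Δ2−h2·(2M2+M3)/6=-2
seg 3: a=-3, c=M3/2=14/3, d=(M4−M3)/(6·2)=-25/24, b=Δ3−h3·(2M3+M4)/6=-8/3
seg 4: a=2, c=M4/2=-19/12, d=(M5−M4)/(6·3)=19/108, b=Δ4−h4·(2M4+M5)/6=7/2
t_q=37/4 → seg 4, τ=9/4; S=2+7/2·τ+-19/12·τ²+19/108·τ³=989/256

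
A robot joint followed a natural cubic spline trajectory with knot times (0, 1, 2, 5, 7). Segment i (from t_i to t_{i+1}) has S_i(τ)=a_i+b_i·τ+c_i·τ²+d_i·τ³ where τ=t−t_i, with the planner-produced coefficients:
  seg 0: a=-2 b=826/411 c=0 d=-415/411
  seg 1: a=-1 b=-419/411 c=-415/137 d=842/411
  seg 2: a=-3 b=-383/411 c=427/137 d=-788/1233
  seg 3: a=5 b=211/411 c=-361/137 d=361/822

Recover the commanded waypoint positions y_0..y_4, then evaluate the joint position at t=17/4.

y_0=-2 y_1=-1 y_2=-3 y_3=5 y_4=-1
S(17/4) = 3729/1096

y_0 = S_0(0) = a_0 = -2
y_1 = S_1(0) = a_1 = -1
y_2 = S_2(0) = a_2 = -3
y_3 = S_3(0) = a_3 = 5
y_4 = S_3(2) = -1
t_q=17/4 is in segment 2 (τ=9/4); S_2(τ)=3729/1096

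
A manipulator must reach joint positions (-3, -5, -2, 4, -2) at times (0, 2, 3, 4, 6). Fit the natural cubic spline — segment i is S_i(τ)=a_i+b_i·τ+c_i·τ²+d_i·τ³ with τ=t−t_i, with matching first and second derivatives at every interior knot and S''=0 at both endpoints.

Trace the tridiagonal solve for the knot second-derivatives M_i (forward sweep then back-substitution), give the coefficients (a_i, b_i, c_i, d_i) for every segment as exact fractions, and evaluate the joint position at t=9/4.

Δ: Δ0=-1, Δ1=3, Δ2=6, Δ3=-3
row 1: diag=6, rhs=24; c'=1/6, d'=4
row 2: denom=4−1·1/6=23/6; d'=(18−1·4)/(23/6)=84/23
row 3: denom=6−1·6/23=132/23; d'=(-54−1·84/23)/(132/23)=-221/22
back: M3=-221/22
back: M2=84/23−6/23·-221/22=69/11
back: M1=4−1/6·69/11=65/22
M: M0=0, M1=65/22, M2=69/11, M3=-221/22, M4=0
seg 0: a=-3, c=M0/2=0, d=(M1−M0)/(6·2)=65/264, b=Δ0−h0·(2M0+M1)/6=-131/66
seg 1: a=-5, c=M1/2=65/44, d=(M2−M1)/(6·1)=73/132, b=Δ1−h1·(2M1+M2)/6=32/33
seg 2: a=-2, c=M2/2=69/22, d=(M3−M2)/(6·1)=-359/132, b=Δ2−h2·(2M2+M3)/6=67/12
seg 3: a=4, c=M3/2=-221/44, d=(M4−M3)/(6·2)=221/264, b=Δ3−h3·(2M3+M4)/6=122/33
t_q=9/4 → seg 1, τ=1/4; S=-5+32/33·τ+65/44·τ²+73/132·τ³=-13113/2816

  seg 0: a=-3 b=-131/66 c=0 d=65/264
  seg 1: a=-5 b=32/33 c=65/44 d=73/132
  seg 2: a=-2 b=67/12 c=69/22 d=-359/132
  seg 3: a=4 b=122/33 c=-221/44 d=221/264
S(9/4) = -13113/2816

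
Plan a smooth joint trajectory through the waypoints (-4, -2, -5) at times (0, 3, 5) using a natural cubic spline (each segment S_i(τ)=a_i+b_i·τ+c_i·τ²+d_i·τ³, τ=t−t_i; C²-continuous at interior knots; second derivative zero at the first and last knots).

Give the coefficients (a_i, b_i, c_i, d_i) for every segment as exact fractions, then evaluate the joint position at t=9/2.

Δ: Δ0=2/3, Δ1=-3/2
row 1: diag=10, rhs=-13; c'=1/5, d'=-13/10
back: M1=-13/10
M: M0=0, M1=-13/10, M2=0
seg 0: a=-4, c=M0/2=0, d=(M1−M0)/(6·3)=-13/180, b=Δ0−h0·(2M0+M1)/6=79/60
seg 1: a=-2, c=M1/2=-13/20, d=(M2−M1)/(6·2)=13/120, b=Δ1−h1·(2M1+M2)/6=-19/30
t_q=9/2 → seg 1, τ=3/2; S=-2+-19/30·τ+-13/20·τ²+13/120·τ³=-259/64

  seg 0: a=-4 b=79/60 c=0 d=-13/180
  seg 1: a=-2 b=-19/30 c=-13/20 d=13/120
S(9/2) = -259/64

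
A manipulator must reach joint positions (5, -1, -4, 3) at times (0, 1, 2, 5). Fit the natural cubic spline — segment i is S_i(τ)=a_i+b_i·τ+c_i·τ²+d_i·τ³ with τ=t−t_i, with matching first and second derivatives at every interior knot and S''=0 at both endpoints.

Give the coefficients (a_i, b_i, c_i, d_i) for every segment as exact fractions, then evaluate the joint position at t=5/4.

Δ: Δ0=-6, Δ1=-3, Δ2=7/3
row 1: diag=4, rhs=18; c'=1/4, d'=9/2
row 2: denom=8−1·1/4=31/4; d'=(32−1·9/2)/(31/4)=110/31
back: M2=110/31
back: M1=9/2−1/4·110/31=112/31
M: M0=0, M1=112/31, M2=110/31, M3=0
seg 0: a=5, c=M0/2=0, d=(M1−M0)/(6·1)=56/93, b=Δ0−h0·(2M0+M1)/6=-614/93
seg 1: a=-1, c=M1/2=56/31, d=(M2−M1)/(6·1)=-1/93, b=Δ1−h1·(2M1+M2)/6=-446/93
seg 2: a=-4, c=M2/2=55/31, d=(M3−M2)/(6·3)=-55/279, b=Δ2−h2·(2M2+M3)/6=-113/93
t_q=5/4 → seg 1, τ=1/4; S=-1+-446/93·τ+56/31·τ²+-1/93·τ³=-4139/1984

  seg 0: a=5 b=-614/93 c=0 d=56/93
  seg 1: a=-1 b=-446/93 c=56/31 d=-1/93
  seg 2: a=-4 b=-113/93 c=55/31 d=-55/279
S(5/4) = -4139/1984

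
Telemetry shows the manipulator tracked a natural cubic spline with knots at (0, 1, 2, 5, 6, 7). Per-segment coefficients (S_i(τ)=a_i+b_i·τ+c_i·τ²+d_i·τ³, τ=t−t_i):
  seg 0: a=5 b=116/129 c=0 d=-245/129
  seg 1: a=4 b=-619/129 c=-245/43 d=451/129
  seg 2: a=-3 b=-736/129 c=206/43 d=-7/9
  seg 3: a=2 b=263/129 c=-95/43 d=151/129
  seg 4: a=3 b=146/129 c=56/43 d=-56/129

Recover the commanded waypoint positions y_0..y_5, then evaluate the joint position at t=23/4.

y_0=5 y_1=4 y_2=-3 y_3=2 y_4=3 y_5=5
S(23/4) = 7651/2752

y_0 = S_0(0) = a_0 = 5
y_1 = S_1(0) = a_1 = 4
y_2 = S_2(0) = a_2 = -3
y_3 = S_3(0) = a_3 = 2
y_4 = S_4(0) = a_4 = 3
y_5 = S_4(1) = 5
t_q=23/4 is in segment 3 (τ=3/4); S_3(τ)=7651/2752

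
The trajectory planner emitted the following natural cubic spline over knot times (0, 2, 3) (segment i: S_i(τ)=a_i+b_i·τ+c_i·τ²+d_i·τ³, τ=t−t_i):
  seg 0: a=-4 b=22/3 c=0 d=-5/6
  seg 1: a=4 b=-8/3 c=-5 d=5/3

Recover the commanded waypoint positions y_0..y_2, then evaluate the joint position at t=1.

y_0=-4 y_1=4 y_2=-2
S(1) = 5/2

y_0 = S_0(0) = a_0 = -4
y_1 = S_1(0) = a_1 = 4
y_2 = S_1(1) = -2
t_q=1 is in segment 0 (τ=1); S_0(τ)=5/2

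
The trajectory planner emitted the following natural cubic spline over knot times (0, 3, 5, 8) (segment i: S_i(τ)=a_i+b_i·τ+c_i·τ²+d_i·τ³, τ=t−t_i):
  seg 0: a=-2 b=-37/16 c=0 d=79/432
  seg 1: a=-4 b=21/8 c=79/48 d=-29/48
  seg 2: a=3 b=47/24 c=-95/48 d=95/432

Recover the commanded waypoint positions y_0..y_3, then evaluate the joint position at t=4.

y_0=-2 y_1=-4 y_2=3 y_3=-3
S(4) = -1/3

y_0 = S_0(0) = a_0 = -2
y_1 = S_1(0) = a_1 = -4
y_2 = S_2(0) = a_2 = 3
y_3 = S_2(3) = -3
t_q=4 is in segment 1 (τ=1); S_1(τ)=-1/3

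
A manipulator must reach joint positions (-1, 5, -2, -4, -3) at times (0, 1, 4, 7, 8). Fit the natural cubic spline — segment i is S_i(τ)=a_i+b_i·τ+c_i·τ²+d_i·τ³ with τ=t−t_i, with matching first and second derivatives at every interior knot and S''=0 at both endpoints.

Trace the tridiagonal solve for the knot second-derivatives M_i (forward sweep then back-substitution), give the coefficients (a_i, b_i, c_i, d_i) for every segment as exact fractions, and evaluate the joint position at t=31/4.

Δ: Δ0=6, Δ1=-7/3, Δ2=-2/3, Δ3=1
row 1: diag=8, rhs=-50; c'=3/8, d'=-25/4
row 2: denom=12−3·3/8=87/8; d'=(10−3·-25/4)/(87/8)=230/87
row 3: denom=8−3·8/29=208/29; d'=(10−3·230/87)/(208/29)=15/52
back: M3=15/52
back: M2=230/87−8/29·15/52=100/39
back: M1=-25/4−3/8·100/39=-375/52
M: M0=0, M1=-375/52, M2=100/39, M3=15/52, M4=0
seg 0: a=-1, c=M0/2=0, d=(M1−M0)/(6·1)=-125/104, b=Δ0−h0·(2M0+M1)/6=749/104
seg 1: a=5, c=M1/2=-375/104, d=(M2−M1)/(6·3)=1525/2808, b=Δ1−h1·(2M1+M2)/6=187/52
seg 2: a=-2, c=M2/2=50/39, d=(M3−M2)/(6·3)=-355/2808, b=Δ2−h2·(2M2+M3)/6=-27/8
seg 3: a=-4, c=M3/2=15/104, d=(M4−M3)/(6·1)=-5/104, b=Δ3−h3·(2M3+M4)/6=47/52
t_q=31/4 → seg 3, τ=3/4; S=-4+47/52·τ+15/104·τ²+-5/104·τ³=-21707/6656

  seg 0: a=-1 b=749/104 c=0 d=-125/104
  seg 1: a=5 b=187/52 c=-375/104 d=1525/2808
  seg 2: a=-2 b=-27/8 c=50/39 d=-355/2808
  seg 3: a=-4 b=47/52 c=15/104 d=-5/104
S(31/4) = -21707/6656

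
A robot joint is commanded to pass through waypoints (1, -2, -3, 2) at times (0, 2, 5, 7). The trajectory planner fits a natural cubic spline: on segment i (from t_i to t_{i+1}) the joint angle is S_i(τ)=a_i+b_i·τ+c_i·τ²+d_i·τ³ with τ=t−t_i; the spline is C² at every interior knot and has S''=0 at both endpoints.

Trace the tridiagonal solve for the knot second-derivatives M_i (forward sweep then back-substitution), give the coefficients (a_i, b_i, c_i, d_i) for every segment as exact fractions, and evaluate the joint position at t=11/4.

  seg 0: a=1 b=-857/546 c=0 d=19/1092
  seg 1: a=-2 b=-743/546 c=19/182 d=5/63
  seg 2: a=-3 b=769/546 c=149/182 d=-149/1092
S(11/4) = -17055/5824

Δ: Δ0=-3/2, Δ1=-1/3, Δ2=5/2
row 1: diag=10, rhs=7; c'=3/10, d'=7/10
row 2: denom=10−3·3/10=91/10; d'=(17−3·7/10)/(91/10)=149/91
back: M2=149/91
back: M1=7/10−3/10·149/91=19/91
M: M0=0, M1=19/91, M2=149/91, M3=0
seg 0: a=1, c=M0/2=0, d=(M1−M0)/(6·2)=19/1092, b=Δ0−h0·(2M0+M1)/6=-857/546
seg 1: a=-2, c=M1/2=19/182, d=(M2−M1)/(6·3)=5/63, b=Δ1−h1·(2M1+M2)/6=-743/546
seg 2: a=-3, c=M2/2=149/182, d=(M3−M2)/(6·2)=-149/1092, b=Δ2−h2·(2M2+M3)/6=769/546
t_q=11/4 → seg 1, τ=3/4; S=-2+-743/546·τ+19/182·τ²+5/63·τ³=-17055/5824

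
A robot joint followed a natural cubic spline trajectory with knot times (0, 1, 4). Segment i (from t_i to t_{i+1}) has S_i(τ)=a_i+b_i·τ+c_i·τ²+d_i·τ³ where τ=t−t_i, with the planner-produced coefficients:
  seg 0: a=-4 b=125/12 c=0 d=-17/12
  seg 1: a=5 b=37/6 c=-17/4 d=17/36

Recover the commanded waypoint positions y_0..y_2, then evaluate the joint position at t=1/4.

y_0 = S_0(0) = a_0 = -4
y_1 = S_1(0) = a_1 = 5
y_2 = S_1(3) = -2
t_q=1/4 is in segment 0 (τ=1/4); S_0(τ)=-363/256

y_0=-4 y_1=5 y_2=-2
S(1/4) = -363/256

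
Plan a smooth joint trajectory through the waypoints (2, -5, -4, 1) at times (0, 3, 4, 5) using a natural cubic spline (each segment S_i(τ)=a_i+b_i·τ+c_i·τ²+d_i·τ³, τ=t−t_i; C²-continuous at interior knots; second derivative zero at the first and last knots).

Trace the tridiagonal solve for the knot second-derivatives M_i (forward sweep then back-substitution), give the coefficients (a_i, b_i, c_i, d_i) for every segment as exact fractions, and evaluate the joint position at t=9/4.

  seg 0: a=2 b=-301/93 c=0 d=28/279
  seg 1: a=-5 b=-49/93 c=28/31 d=58/93
  seg 2: a=-4 b=293/93 c=86/31 d=-86/93
S(9/4) = -2053/496

Δ: Δ0=-7/3, Δ1=1, Δ2=5
row 1: diag=8, rhs=20; c'=1/8, d'=5/2
row 2: denom=4−1·1/8=31/8; d'=(24−1·5/2)/(31/8)=172/31
back: M2=172/31
back: M1=5/2−1/8·172/31=56/31
M: M0=0, M1=56/31, M2=172/31, M3=0
seg 0: a=2, c=M0/2=0, d=(M1−M0)/(6·3)=28/279, b=Δ0−h0·(2M0+M1)/6=-301/93
seg 1: a=-5, c=M1/2=28/31, d=(M2−M1)/(6·1)=58/93, b=Δ1−h1·(2M1+M2)/6=-49/93
seg 2: a=-4, c=M2/2=86/31, d=(M3−M2)/(6·1)=-86/93, b=Δ2−h2·(2M2+M3)/6=293/93
t_q=9/4 → seg 0, τ=9/4; S=2+-301/93·τ+0·τ²+28/279·τ³=-2053/496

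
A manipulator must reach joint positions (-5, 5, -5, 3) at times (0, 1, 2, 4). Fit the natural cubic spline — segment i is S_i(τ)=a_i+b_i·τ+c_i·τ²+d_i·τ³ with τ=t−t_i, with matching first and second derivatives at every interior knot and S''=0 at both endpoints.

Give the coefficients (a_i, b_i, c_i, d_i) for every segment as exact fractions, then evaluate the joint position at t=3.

Δ: Δ0=10, Δ1=-10, Δ2=4
row 1: diag=4, rhs=-120; c'=1/4, d'=-30
row 2: denom=6−1·1/4=23/4; d'=(84−1·-30)/(23/4)=456/23
back: M2=456/23
back: M1=-30−1/4·456/23=-804/23
M: M0=0, M1=-804/23, M2=456/23, M3=0
seg 0: a=-5, c=M0/2=0, d=(M1−M0)/(6·1)=-134/23, b=Δ0−h0·(2M0+M1)/6=364/23
seg 1: a=5, c=M1/2=-402/23, d=(M2−M1)/(6·1)=210/23, b=Δ1−h1·(2M1+M2)/6=-38/23
seg 2: a=-5, c=M2/2=228/23, d=(M3−M2)/(6·2)=-38/23, b=Δ2−h2·(2M2+M3)/6=-212/23
t_q=3 → seg 2, τ=1; S=-5+-212/23·τ+228/23·τ²+-38/23·τ³=-137/23

  seg 0: a=-5 b=364/23 c=0 d=-134/23
  seg 1: a=5 b=-38/23 c=-402/23 d=210/23
  seg 2: a=-5 b=-212/23 c=228/23 d=-38/23
S(3) = -137/23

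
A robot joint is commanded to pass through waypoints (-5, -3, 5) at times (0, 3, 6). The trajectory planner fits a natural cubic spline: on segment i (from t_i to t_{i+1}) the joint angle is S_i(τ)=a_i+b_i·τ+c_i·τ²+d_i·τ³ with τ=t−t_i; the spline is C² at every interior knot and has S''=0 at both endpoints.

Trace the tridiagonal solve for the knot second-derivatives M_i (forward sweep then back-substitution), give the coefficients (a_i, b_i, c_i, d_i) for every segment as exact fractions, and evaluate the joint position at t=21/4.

Δ: Δ0=2/3, Δ1=8/3
row 1: diag=12, rhs=12; c'=1/4, d'=1
back: M1=1
M: M0=0, M1=1, M2=0
seg 0: a=-5, c=M0/2=0, d=(M1−M0)/(6·3)=1/18, b=Δ0−h0·(2M0+M1)/6=1/6
seg 1: a=-3, c=M1/2=1/2, d=(M2−M1)/(6·3)=-1/18, b=Δ1−h1·(2M1+M2)/6=5/3
t_q=21/4 → seg 1, τ=9/4; S=-3+5/3·τ+1/2·τ²+-1/18·τ³=339/128

  seg 0: a=-5 b=1/6 c=0 d=1/18
  seg 1: a=-3 b=5/3 c=1/2 d=-1/18
S(21/4) = 339/128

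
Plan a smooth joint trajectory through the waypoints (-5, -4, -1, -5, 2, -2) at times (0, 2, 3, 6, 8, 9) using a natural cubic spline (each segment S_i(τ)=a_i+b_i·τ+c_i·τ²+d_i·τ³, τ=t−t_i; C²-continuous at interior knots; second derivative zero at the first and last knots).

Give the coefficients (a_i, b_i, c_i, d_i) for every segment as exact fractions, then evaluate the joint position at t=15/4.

Δ: Δ0=1/2, Δ1=3, Δ2=-4/3, Δ3=7/2, Δ4=-4
row 1: diag=6, rhs=15; c'=1/6, d'=5/2
row 2: denom=8−1·1/6=47/6; d'=(-26−1·5/2)/(47/6)=-171/47
row 3: denom=10−3·18/47=416/47; d'=(29−3·-171/47)/(416/47)=469/104
row 4: denom=6−2·47/208=577/104; d'=(-45−2·469/104)/(577/104)=-5618/577
back: M4=-5618/577
back: M3=469/104−47/208·-5618/577=7743/1154
back: M2=-171/47−18/47·7743/1154=-3582/577
back: M1=5/2−1/6·-3582/577=4079/1154
M: M0=0, M1=4079/1154, M2=-3582/577, M3=7743/1154, M4=-5618/577, M5=0
seg 0: a=-5, c=M0/2=0, d=(M1−M0)/(6·2)=4079/13848, b=Δ0−h0·(2M0+M1)/6=-1174/1731
seg 1: a=-4, c=M1/2=4079/2308, d=(M2−M1)/(6·1)=-11243/6924, b=Δ1−h1·(2M1+M2)/6=9889/3462
seg 2: a=-1, c=M2/2=-1791/577, d=(M3−M2)/(6·3)=4969/6924, b=Δ2−h2·(2M2+M3)/6=10523/6924
seg 3: a=-5, c=M3/2=7743/2308, d=(M4−M3)/(6·2)=-18979/13848, b=Δ3−h3·(2M3+M4)/6=7867/3462
seg 4: a=2, c=M4/2=-2809/577, d=(M5−M4)/(6·1)=2809/1731, b=Δ4−h4·(2M4+M5)/6=-1306/1731
t_q=15/4 → seg 2, τ=3/4; S=-1+10523/6924·τ+-1791/577·τ²+4969/6924·τ³=-192527/147712

  seg 0: a=-5 b=-1174/1731 c=0 d=4079/13848
  seg 1: a=-4 b=9889/3462 c=4079/2308 d=-11243/6924
  seg 2: a=-1 b=10523/6924 c=-1791/577 d=4969/6924
  seg 3: a=-5 b=7867/3462 c=7743/2308 d=-18979/13848
  seg 4: a=2 b=-1306/1731 c=-2809/577 d=2809/1731
S(15/4) = -192527/147712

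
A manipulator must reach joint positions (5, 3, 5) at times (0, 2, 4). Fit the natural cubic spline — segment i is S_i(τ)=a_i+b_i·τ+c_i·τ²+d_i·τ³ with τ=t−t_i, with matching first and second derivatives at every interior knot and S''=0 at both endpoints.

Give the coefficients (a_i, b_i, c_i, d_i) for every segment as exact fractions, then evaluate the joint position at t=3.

  seg 0: a=5 b=-3/2 c=0 d=1/8
  seg 1: a=3 b=0 c=3/4 d=-1/8
S(3) = 29/8

Δ: Δ0=-1, Δ1=1
row 1: diag=8, rhs=12; c'=1/4, d'=3/2
back: M1=3/2
M: M0=0, M1=3/2, M2=0
seg 0: a=5, c=M0/2=0, d=(M1−M0)/(6·2)=1/8, b=Δ0−h0·(2M0+M1)/6=-3/2
seg 1: a=3, c=M1/2=3/4, d=(M2−M1)/(6·2)=-1/8, b=Δ1−h1·(2M1+M2)/6=0
t_q=3 → seg 1, τ=1; S=3+0·τ+3/4·τ²+-1/8·τ³=29/8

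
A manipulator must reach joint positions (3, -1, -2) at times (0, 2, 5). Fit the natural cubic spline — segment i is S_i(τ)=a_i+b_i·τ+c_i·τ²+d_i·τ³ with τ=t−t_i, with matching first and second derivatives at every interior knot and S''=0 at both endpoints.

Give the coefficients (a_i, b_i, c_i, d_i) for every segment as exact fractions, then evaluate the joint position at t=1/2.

  seg 0: a=3 b=-7/3 c=0 d=1/12
  seg 1: a=-1 b=-4/3 c=1/2 d=-1/18
S(1/2) = 59/32

Δ: Δ0=-2, Δ1=-1/3
row 1: diag=10, rhs=10; c'=3/10, d'=1
back: M1=1
M: M0=0, M1=1, M2=0
seg 0: a=3, c=M0/2=0, d=(M1−M0)/(6·2)=1/12, b=Δ0−h0·(2M0+M1)/6=-7/3
seg 1: a=-1, c=M1/2=1/2, d=(M2−M1)/(6·3)=-1/18, b=Δ1−h1·(2M1+M2)/6=-4/3
t_q=1/2 → seg 0, τ=1/2; S=3+-7/3·τ+0·τ²+1/12·τ³=59/32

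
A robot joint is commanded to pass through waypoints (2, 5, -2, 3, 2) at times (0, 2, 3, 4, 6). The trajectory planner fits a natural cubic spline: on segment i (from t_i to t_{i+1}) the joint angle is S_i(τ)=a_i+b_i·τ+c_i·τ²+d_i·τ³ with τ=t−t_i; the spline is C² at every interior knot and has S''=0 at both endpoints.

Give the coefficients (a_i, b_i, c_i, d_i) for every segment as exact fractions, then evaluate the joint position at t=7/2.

Δ: Δ0=3/2, Δ1=-7, Δ2=5, Δ3=-1/2
row 1: diag=6, rhs=-51; c'=1/6, d'=-17/2
row 2: denom=4−1·1/6=23/6; d'=(72−1·-17/2)/(23/6)=21
row 3: denom=6−1·6/23=132/23; d'=(-33−1·21)/(132/23)=-207/22
back: M3=-207/22
back: M2=21−6/23·-207/22=258/11
back: M1=-17/2−1/6·258/11=-273/22
M: M0=0, M1=-273/22, M2=258/11, M3=-207/22, M4=0
seg 0: a=2, c=M0/2=0, d=(M1−M0)/(6·2)=-91/88, b=Δ0−h0·(2M0+M1)/6=62/11
seg 1: a=5, c=M1/2=-273/44, d=(M2−M1)/(6·1)=263/44, b=Δ1−h1·(2M1+M2)/6=-149/22
seg 2: a=-2, c=M2/2=129/11, d=(M3−M2)/(6·1)=-241/44, b=Δ2−h2·(2M2+M3)/6=-5/4
seg 3: a=3, c=M3/2=-207/44, d=(M4−M3)/(6·2)=69/88, b=Δ3−h3·(2M3+M4)/6=127/22
t_q=7/2 → seg 2, τ=1/2; S=-2+-5/4·τ+129/11·τ²+-241/44·τ³=-133/352

  seg 0: a=2 b=62/11 c=0 d=-91/88
  seg 1: a=5 b=-149/22 c=-273/44 d=263/44
  seg 2: a=-2 b=-5/4 c=129/11 d=-241/44
  seg 3: a=3 b=127/22 c=-207/44 d=69/88
S(7/2) = -133/352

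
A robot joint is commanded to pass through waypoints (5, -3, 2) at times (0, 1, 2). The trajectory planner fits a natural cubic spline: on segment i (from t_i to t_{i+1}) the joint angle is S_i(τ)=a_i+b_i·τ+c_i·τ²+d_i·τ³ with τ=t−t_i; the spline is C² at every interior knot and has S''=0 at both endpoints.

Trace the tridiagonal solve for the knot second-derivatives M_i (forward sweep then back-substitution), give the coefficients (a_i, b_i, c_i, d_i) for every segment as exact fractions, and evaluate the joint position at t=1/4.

  seg 0: a=5 b=-45/4 c=0 d=13/4
  seg 1: a=-3 b=-3/2 c=39/4 d=-13/4
S(1/4) = 573/256

Δ: Δ0=-8, Δ1=5
row 1: diag=4, rhs=78; c'=1/4, d'=39/2
back: M1=39/2
M: M0=0, M1=39/2, M2=0
seg 0: a=5, c=M0/2=0, d=(M1−M0)/(6·1)=13/4, b=Δ0−h0·(2M0+M1)/6=-45/4
seg 1: a=-3, c=M1/2=39/4, d=(M2−M1)/(6·1)=-13/4, b=Δ1−h1·(2M1+M2)/6=-3/2
t_q=1/4 → seg 0, τ=1/4; S=5+-45/4·τ+0·τ²+13/4·τ³=573/256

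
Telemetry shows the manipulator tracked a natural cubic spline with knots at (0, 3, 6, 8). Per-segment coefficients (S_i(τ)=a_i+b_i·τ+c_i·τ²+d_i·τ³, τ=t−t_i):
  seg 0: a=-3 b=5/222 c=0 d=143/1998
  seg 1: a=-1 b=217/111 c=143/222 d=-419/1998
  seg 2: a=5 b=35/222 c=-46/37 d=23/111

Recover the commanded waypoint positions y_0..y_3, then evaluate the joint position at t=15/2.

y_0=-3 y_1=-1 y_2=5 y_3=2
S(15/2) = 929/296

y_0 = S_0(0) = a_0 = -3
y_1 = S_1(0) = a_1 = -1
y_2 = S_2(0) = a_2 = 5
y_3 = S_2(2) = 2
t_q=15/2 is in segment 2 (τ=3/2); S_2(τ)=929/296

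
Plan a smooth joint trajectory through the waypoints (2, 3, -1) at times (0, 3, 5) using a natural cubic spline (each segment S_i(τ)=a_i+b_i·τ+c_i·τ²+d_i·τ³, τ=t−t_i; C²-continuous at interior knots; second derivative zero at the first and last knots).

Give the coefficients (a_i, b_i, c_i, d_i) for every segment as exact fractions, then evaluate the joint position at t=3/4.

  seg 0: a=2 b=31/30 c=0 d=-7/90
  seg 1: a=3 b=-16/15 c=-7/10 d=7/60
S(3/4) = 351/128

Δ: Δ0=1/3, Δ1=-2
row 1: diag=10, rhs=-14; c'=1/5, d'=-7/5
back: M1=-7/5
M: M0=0, M1=-7/5, M2=0
seg 0: a=2, c=M0/2=0, d=(M1−M0)/(6·3)=-7/90, b=Δ0−h0·(2M0+M1)/6=31/30
seg 1: a=3, c=M1/2=-7/10, d=(M2−M1)/(6·2)=7/60, b=Δ1−h1·(2M1+M2)/6=-16/15
t_q=3/4 → seg 0, τ=3/4; S=2+31/30·τ+0·τ²+-7/90·τ³=351/128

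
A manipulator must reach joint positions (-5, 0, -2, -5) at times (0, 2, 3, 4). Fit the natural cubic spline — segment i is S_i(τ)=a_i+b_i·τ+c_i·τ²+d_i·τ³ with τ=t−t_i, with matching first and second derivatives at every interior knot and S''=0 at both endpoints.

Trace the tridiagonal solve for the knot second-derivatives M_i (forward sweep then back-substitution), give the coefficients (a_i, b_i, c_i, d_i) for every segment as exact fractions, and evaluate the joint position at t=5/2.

  seg 0: a=-5 b=183/46 c=0 d=-17/46
  seg 1: a=0 b=-21/46 c=-51/23 d=31/46
  seg 2: a=-2 b=-66/23 c=-9/46 d=3/46
S(5/2) = -257/368

Δ: Δ0=5/2, Δ1=-2, Δ2=-3
row 1: diag=6, rhs=-27; c'=1/6, d'=-9/2
row 2: denom=4−1·1/6=23/6; d'=(-6−1·-9/2)/(23/6)=-9/23
back: M2=-9/23
back: M1=-9/2−1/6·-9/23=-102/23
M: M0=0, M1=-102/23, M2=-9/23, M3=0
seg 0: a=-5, c=M0/2=0, d=(M1−M0)/(6·2)=-17/46, b=Δ0−h0·(2M0+M1)/6=183/46
seg 1: a=0, c=M1/2=-51/23, d=(M2−M1)/(6·1)=31/46, b=Δ1−h1·(2M1+M2)/6=-21/46
seg 2: a=-2, c=M2/2=-9/46, d=(M3−M2)/(6·1)=3/46, b=Δ2−h2·(2M2+M3)/6=-66/23
t_q=5/2 → seg 1, τ=1/2; S=0+-21/46·τ+-51/23·τ²+31/46·τ³=-257/368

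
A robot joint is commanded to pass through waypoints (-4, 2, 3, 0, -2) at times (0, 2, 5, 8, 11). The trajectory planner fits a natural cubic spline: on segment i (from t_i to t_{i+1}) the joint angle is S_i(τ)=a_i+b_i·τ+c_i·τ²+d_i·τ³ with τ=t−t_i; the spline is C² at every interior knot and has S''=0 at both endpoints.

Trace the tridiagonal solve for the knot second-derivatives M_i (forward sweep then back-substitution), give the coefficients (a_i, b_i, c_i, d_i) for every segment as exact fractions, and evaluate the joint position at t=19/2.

Δ: Δ0=3, Δ1=1/3, Δ2=-1, Δ3=-2/3
row 1: diag=10, rhs=-16; c'=3/10, d'=-8/5
row 2: denom=12−3·3/10=111/10; d'=(-8−3·-8/5)/(111/10)=-32/111
row 3: denom=12−3·10/37=414/37; d'=(2−3·-32/111)/(414/37)=53/207
back: M3=53/207
back: M2=-32/111−10/37·53/207=-74/207
back: M1=-8/5−3/10·-74/207=-103/69
M: M0=0, M1=-103/69, M2=-74/207, M3=53/207, M4=0
seg 0: a=-4, c=M0/2=0, d=(M1−M0)/(6·2)=-103/828, b=Δ0−h0·(2M0+M1)/6=724/207
seg 1: a=2, c=M1/2=-103/138, d=(M2−M1)/(6·3)=235/3726, b=Δ1−h1·(2M1+M2)/6=415/207
seg 2: a=3, c=M2/2=-37/207, d=(M3−M2)/(6·3)=127/3726, b=Δ2−h2·(2M2+M3)/6=-319/414
seg 3: a=0, c=M3/2=53/414, d=(M4−M3)/(6·3)=-53/3726, b=Δ3−h3·(2M3+M4)/6=-191/207
t_q=19/2 → seg 3, τ=3/2; S=0+-191/207·τ+53/414·τ²+-53/3726·τ³=-421/368

  seg 0: a=-4 b=724/207 c=0 d=-103/828
  seg 1: a=2 b=415/207 c=-103/138 d=235/3726
  seg 2: a=3 b=-319/414 c=-37/207 d=127/3726
  seg 3: a=0 b=-191/207 c=53/414 d=-53/3726
S(19/2) = -421/368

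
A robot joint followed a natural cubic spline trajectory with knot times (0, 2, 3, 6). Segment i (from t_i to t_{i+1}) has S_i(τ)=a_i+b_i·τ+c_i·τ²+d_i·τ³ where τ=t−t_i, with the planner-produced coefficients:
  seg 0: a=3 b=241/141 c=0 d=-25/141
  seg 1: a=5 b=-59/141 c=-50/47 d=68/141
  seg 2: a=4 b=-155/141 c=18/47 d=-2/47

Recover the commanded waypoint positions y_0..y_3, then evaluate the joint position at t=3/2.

y_0=3 y_1=5 y_2=4 y_3=3
S(3/2) = 1867/376

y_0 = S_0(0) = a_0 = 3
y_1 = S_1(0) = a_1 = 5
y_2 = S_2(0) = a_2 = 4
y_3 = S_2(3) = 3
t_q=3/2 is in segment 0 (τ=3/2); S_0(τ)=1867/376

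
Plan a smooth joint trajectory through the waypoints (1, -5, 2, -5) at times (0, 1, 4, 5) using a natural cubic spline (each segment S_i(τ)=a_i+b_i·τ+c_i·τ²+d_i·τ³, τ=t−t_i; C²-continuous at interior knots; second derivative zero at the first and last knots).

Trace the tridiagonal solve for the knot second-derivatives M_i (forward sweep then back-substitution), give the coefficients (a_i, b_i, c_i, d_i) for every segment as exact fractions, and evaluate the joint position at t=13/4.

  seg 0: a=1 b=-1274/165 c=0 d=284/165
  seg 1: a=-5 b=-422/165 c=284/55 d=-53/45
  seg 2: a=2 b=-557/165 c=-299/55 d=299/165
S(13/4) = 6937/3520

Δ: Δ0=-6, Δ1=7/3, Δ2=-7
row 1: diag=8, rhs=50; c'=3/8, d'=25/4
row 2: denom=8−3·3/8=55/8; d'=(-56−3·25/4)/(55/8)=-598/55
back: M2=-598/55
back: M1=25/4−3/8·-598/55=568/55
M: M0=0, M1=568/55, M2=-598/55, M3=0
seg 0: a=1, c=M0/2=0, d=(M1−M0)/(6·1)=284/165, b=Δ0−h0·(2M0+M1)/6=-1274/165
seg 1: a=-5, c=M1/2=284/55, d=(M2−M1)/(6·3)=-53/45, b=Δ1−h1·(2M1+M2)/6=-422/165
seg 2: a=2, c=M2/2=-299/55, d=(M3−M2)/(6·1)=299/165, b=Δ2−h2·(2M2+M3)/6=-557/165
t_q=13/4 → seg 1, τ=9/4; S=-5+-422/165·τ+284/55·τ²+-53/45·τ³=6937/3520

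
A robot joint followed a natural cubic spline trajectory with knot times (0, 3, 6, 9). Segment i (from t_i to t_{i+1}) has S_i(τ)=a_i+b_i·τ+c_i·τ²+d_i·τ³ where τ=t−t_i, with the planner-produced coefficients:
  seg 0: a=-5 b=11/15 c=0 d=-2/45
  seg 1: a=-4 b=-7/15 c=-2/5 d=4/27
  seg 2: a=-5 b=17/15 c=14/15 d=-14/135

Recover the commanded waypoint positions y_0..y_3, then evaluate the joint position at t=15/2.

y_0=-5 y_1=-4 y_2=-5 y_3=4
S(15/2) = -31/20

y_0 = S_0(0) = a_0 = -5
y_1 = S_1(0) = a_1 = -4
y_2 = S_2(0) = a_2 = -5
y_3 = S_2(3) = 4
t_q=15/2 is in segment 2 (τ=3/2); S_2(τ)=-31/20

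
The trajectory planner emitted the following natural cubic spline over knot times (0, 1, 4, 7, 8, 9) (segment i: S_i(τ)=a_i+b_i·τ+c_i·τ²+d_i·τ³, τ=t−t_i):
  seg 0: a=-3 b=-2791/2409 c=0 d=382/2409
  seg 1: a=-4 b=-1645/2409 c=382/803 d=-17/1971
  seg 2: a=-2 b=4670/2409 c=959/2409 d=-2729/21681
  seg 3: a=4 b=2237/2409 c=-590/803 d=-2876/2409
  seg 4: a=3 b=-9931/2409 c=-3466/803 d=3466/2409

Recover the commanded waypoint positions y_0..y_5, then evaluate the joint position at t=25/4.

y_0=-3 y_1=-4 y_2=-2 y_3=4 y_4=3 y_5=-4
S(25/4) = 151265/51392

y_0 = S_0(0) = a_0 = -3
y_1 = S_1(0) = a_1 = -4
y_2 = S_2(0) = a_2 = -2
y_3 = S_3(0) = a_3 = 4
y_4 = S_4(0) = a_4 = 3
y_5 = S_4(1) = -4
t_q=25/4 is in segment 2 (τ=9/4); S_2(τ)=151265/51392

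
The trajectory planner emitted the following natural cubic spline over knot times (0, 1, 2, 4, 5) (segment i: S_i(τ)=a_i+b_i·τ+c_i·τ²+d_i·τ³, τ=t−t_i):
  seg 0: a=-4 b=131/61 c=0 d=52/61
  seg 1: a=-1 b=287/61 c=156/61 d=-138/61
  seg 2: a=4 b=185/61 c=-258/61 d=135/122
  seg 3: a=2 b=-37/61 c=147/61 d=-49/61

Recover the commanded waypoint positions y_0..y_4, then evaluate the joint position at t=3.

y_0=-4 y_1=-1 y_2=4 y_3=2 y_4=3
S(3) = 477/122

y_0 = S_0(0) = a_0 = -4
y_1 = S_1(0) = a_1 = -1
y_2 = S_2(0) = a_2 = 4
y_3 = S_3(0) = a_3 = 2
y_4 = S_3(1) = 3
t_q=3 is in segment 2 (τ=1); S_2(τ)=477/122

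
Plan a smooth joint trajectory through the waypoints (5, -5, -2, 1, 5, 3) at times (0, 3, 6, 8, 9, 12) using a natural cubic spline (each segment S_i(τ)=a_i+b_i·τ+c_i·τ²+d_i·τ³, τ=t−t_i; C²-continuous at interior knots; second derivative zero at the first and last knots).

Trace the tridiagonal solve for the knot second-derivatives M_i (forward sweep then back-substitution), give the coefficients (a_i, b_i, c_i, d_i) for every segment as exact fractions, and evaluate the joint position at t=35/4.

Δ: Δ0=-10/3, Δ1=1, Δ2=3/2, Δ3=4, Δ4=-2/3
row 1: diag=12, rhs=26; c'=1/4, d'=13/6
row 2: denom=10−3·1/4=37/4; d'=(3−3·13/6)/(37/4)=-14/37
row 3: denom=6−2·8/37=206/37; d'=(15−2·-14/37)/(206/37)=583/206
row 4: denom=8−1·37/206=1611/206; d'=(-28−1·583/206)/(1611/206)=-2117/537
back: M4=-2117/537
back: M3=583/206−37/206·-2117/537=1900/537
back: M2=-14/37−8/37·1900/537=-614/537
back: M1=13/6−1/4·-614/537=439/179
M: M0=0, M1=439/179, M2=-614/537, M3=1900/537, M4=-2117/537, M5=0
seg 0: a=5, c=M0/2=0, d=(M1−M0)/(6·3)=439/3222, b=Δ0−h0·(2M0+M1)/6=-4897/1074
seg 1: a=-5, c=M1/2=439/358, d=(M2−M1)/(6·3)=-1931/9666, b=Δ1−h1·(2M1+M2)/6=-473/537
seg 2: a=-2, c=M2/2=-307/537, d=(M3−M2)/(6·2)=419/1074, b=Δ2−h2·(2M2+M3)/6=1163/1074
seg 3: a=1, c=M3/2=950/537, d=(M4−M3)/(6·1)=-1339/1074, b=Δ3−h3·(2M3+M4)/6=1245/358
seg 4: a=5, c=M4/2=-2117/1074, d=(M5−M4)/(6·3)=2117/9666, b=Δ4−h4·(2M4+M5)/6=1759/537
t_q=35/4 → seg 3, τ=3/4; S=1+1245/358·τ+950/537·τ²+-1339/1074·τ³=93421/22912

  seg 0: a=5 b=-4897/1074 c=0 d=439/3222
  seg 1: a=-5 b=-473/537 c=439/358 d=-1931/9666
  seg 2: a=-2 b=1163/1074 c=-307/537 d=419/1074
  seg 3: a=1 b=1245/358 c=950/537 d=-1339/1074
  seg 4: a=5 b=1759/537 c=-2117/1074 d=2117/9666
S(35/4) = 93421/22912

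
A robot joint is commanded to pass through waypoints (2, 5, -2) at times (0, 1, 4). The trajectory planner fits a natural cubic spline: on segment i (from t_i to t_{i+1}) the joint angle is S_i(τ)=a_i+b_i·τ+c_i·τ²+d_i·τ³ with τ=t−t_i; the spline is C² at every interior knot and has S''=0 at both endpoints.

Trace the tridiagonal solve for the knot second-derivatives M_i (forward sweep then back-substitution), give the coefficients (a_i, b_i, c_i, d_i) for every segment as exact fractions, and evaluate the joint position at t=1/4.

Δ: Δ0=3, Δ1=-7/3
row 1: diag=8, rhs=-32; c'=3/8, d'=-4
back: M1=-4
M: M0=0, M1=-4, M2=0
seg 0: a=2, c=M0/2=0, d=(M1−M0)/(6·1)=-2/3, b=Δ0−h0·(2M0+M1)/6=11/3
seg 1: a=5, c=M1/2=-2, d=(M2−M1)/(6·3)=2/9, b=Δ1−h1·(2M1+M2)/6=5/3
t_q=1/4 → seg 0, τ=1/4; S=2+11/3·τ+0·τ²+-2/3·τ³=93/32

  seg 0: a=2 b=11/3 c=0 d=-2/3
  seg 1: a=5 b=5/3 c=-2 d=2/9
S(1/4) = 93/32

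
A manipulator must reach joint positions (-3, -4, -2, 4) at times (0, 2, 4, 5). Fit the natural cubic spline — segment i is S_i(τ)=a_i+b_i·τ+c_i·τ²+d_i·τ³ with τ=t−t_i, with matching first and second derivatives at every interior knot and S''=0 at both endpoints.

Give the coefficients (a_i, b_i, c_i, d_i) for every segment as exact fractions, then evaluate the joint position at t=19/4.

Δ: Δ0=-1/2, Δ1=1, Δ2=6
row 1: diag=8, rhs=9; c'=1/4, d'=9/8
row 2: denom=6−2·1/4=11/2; d'=(30−2·9/8)/(11/2)=111/22
back: M2=111/22
back: M1=9/8−1/4·111/22=-3/22
M: M0=0, M1=-3/22, M2=111/22, M3=0
seg 0: a=-3, c=M0/2=0, d=(M1−M0)/(6·2)=-1/88, b=Δ0−h0·(2M0+M1)/6=-5/11
seg 1: a=-4, c=M1/2=-3/44, d=(M2−M1)/(6·2)=19/44, b=Δ1−h1·(2M1+M2)/6=-13/22
seg 2: a=-2, c=M2/2=111/44, d=(M3−M2)/(6·1)=-37/44, b=Δ2−h2·(2M2+M3)/6=95/22
t_q=19/4 → seg 2, τ=3/4; S=-2+95/22·τ+111/44·τ²+-37/44·τ³=6485/2816

  seg 0: a=-3 b=-5/11 c=0 d=-1/88
  seg 1: a=-4 b=-13/22 c=-3/44 d=19/44
  seg 2: a=-2 b=95/22 c=111/44 d=-37/44
S(19/4) = 6485/2816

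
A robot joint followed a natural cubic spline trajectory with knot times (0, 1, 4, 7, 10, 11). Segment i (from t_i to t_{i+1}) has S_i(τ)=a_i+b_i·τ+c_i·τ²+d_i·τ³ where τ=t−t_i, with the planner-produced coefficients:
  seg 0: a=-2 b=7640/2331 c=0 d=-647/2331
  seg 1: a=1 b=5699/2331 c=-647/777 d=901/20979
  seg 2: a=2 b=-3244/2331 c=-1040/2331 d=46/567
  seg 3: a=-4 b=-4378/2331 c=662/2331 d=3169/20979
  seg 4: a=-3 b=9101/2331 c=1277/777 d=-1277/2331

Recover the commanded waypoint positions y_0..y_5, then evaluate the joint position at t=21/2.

y_0 = S_0(0) = a_0 = -2
y_1 = S_1(0) = a_1 = 1
y_2 = S_2(0) = a_2 = 2
y_3 = S_3(0) = a_3 = -4
y_4 = S_4(0) = a_4 = -3
y_5 = S_4(1) = 2
t_q=21/2 is in segment 4 (τ=1/2); S_4(τ)=-4385/6216

y_0=-2 y_1=1 y_2=2 y_3=-4 y_4=-3 y_5=2
S(21/2) = -4385/6216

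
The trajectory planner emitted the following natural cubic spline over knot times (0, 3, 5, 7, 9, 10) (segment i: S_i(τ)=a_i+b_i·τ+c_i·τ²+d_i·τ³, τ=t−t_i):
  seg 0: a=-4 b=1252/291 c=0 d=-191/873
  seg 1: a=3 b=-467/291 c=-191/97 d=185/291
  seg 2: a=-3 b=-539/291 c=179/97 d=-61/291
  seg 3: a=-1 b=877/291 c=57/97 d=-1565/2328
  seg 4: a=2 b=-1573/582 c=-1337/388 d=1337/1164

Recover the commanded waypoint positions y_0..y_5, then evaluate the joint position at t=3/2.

y_0=-4 y_1=3 y_2=-3 y_3=-1 y_4=2 y_5=-3
S(3/2) = 1331/776

y_0 = S_0(0) = a_0 = -4
y_1 = S_1(0) = a_1 = 3
y_2 = S_2(0) = a_2 = -3
y_3 = S_3(0) = a_3 = -1
y_4 = S_4(0) = a_4 = 2
y_5 = S_4(1) = -3
t_q=3/2 is in segment 0 (τ=3/2); S_0(τ)=1331/776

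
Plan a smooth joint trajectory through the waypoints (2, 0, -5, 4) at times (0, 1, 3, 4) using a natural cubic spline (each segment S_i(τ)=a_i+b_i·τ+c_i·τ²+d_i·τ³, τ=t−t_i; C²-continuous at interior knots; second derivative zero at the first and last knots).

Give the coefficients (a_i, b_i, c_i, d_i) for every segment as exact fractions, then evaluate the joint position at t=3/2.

Δ: Δ0=-2, Δ1=-5/2, Δ2=9
row 1: diag=6, rhs=-3; c'=1/3, d'=-1/2
row 2: denom=6−2·1/3=16/3; d'=(69−2·-1/2)/(16/3)=105/8
back: M2=105/8
back: M1=-1/2−1/3·105/8=-39/8
M: M0=0, M1=-39/8, M2=105/8, M3=0
seg 0: a=2, c=M0/2=0, d=(M1−M0)/(6·1)=-13/16, b=Δ0−h0·(2M0+M1)/6=-19/16
seg 1: a=0, c=M1/2=-39/16, d=(M2−M1)/(6·2)=3/2, b=Δ1−h1·(2M1+M2)/6=-29/8
seg 2: a=-5, c=M2/2=105/16, d=(M3−M2)/(6·1)=-35/16, b=Δ2−h2·(2M2+M3)/6=37/8
t_q=3/2 → seg 1, τ=1/2; S=0+-29/8·τ+-39/16·τ²+3/2·τ³=-143/64

  seg 0: a=2 b=-19/16 c=0 d=-13/16
  seg 1: a=0 b=-29/8 c=-39/16 d=3/2
  seg 2: a=-5 b=37/8 c=105/16 d=-35/16
S(3/2) = -143/64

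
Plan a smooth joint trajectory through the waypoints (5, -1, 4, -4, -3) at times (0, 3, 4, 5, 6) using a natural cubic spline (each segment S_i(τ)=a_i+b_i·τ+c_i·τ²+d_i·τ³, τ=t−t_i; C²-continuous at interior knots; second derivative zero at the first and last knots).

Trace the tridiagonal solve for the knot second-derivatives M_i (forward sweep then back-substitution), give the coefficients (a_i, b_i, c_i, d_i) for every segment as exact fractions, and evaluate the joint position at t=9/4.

  seg 0: a=5 b=-365/58 c=0 d=83/174
  seg 1: a=-1 b=191/29 c=249/58 d=-341/58
  seg 2: a=4 b=-143/58 c=-387/29 d=453/58
  seg 3: a=-4 b=-166/29 c=585/58 d=-195/58
S(9/4) = -13831/3712

Δ: Δ0=-2, Δ1=5, Δ2=-8, Δ3=1
row 1: diag=8, rhs=42; c'=1/8, d'=21/4
row 2: denom=4−1·1/8=31/8; d'=(-78−1·21/4)/(31/8)=-666/31
row 3: denom=4−1·8/31=116/31; d'=(54−1·-666/31)/(116/31)=585/29
back: M3=585/29
back: M2=-666/31−8/31·585/29=-774/29
back: M1=21/4−1/8·-774/29=249/29
M: M0=0, M1=249/29, M2=-774/29, M3=585/29, M4=0
seg 0: a=5, c=M0/2=0, d=(M1−M0)/(6·3)=83/174, b=Δ0−h0·(2M0+M1)/6=-365/58
seg 1: a=-1, c=M1/2=249/58, d=(M2−M1)/(6·1)=-341/58, b=Δ1−h1·(2M1+M2)/6=191/29
seg 2: a=4, c=M2/2=-387/29, d=(M3−M2)/(6·1)=453/58, b=Δ2−h2·(2M2+M3)/6=-143/58
seg 3: a=-4, c=M3/2=585/58, d=(M4−M3)/(6·1)=-195/58, b=Δ3−h3·(2M3+M4)/6=-166/29
t_q=9/4 → seg 0, τ=9/4; S=5+-365/58·τ+0·τ²+83/174·τ³=-13831/3712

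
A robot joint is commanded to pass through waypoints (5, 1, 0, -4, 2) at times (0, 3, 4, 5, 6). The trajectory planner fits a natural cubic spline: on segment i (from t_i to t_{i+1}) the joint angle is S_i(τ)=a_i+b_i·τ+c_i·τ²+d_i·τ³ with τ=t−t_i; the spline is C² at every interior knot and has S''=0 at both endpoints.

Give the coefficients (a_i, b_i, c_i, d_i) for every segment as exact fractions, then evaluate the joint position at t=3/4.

  seg 0: a=5 b=-707/348 c=0 d=9/116
  seg 1: a=1 b=11/174 c=81/116 d=-613/348
  seg 2: a=0 b=-1331/348 c=-133/29 d=1535/348
  seg 3: a=-4 b=41/174 c=1003/116 d=-1003/348
S(3/4) = 26051/7424

Δ: Δ0=-4/3, Δ1=-1, Δ2=-4, Δ3=6
row 1: diag=8, rhs=2; c'=1/8, d'=1/4
row 2: denom=4−1·1/8=31/8; d'=(-18−1·1/4)/(31/8)=-146/31
row 3: denom=4−1·8/31=116/31; d'=(60−1·-146/31)/(116/31)=1003/58
back: M3=1003/58
back: M2=-146/31−8/31·1003/58=-266/29
back: M1=1/4−1/8·-266/29=81/58
M: M0=0, M1=81/58, M2=-266/29, M3=1003/58, M4=0
seg 0: a=5, c=M0/2=0, d=(M1−M0)/(6·3)=9/116, b=Δ0−h0·(2M0+M1)/6=-707/348
seg 1: a=1, c=M1/2=81/116, d=(M2−M1)/(6·1)=-613/348, b=Δ1−h1·(2M1+M2)/6=11/174
seg 2: a=0, c=M2/2=-133/29, d=(M3−M2)/(6·1)=1535/348, b=Δ2−h2·(2M2+M3)/6=-1331/348
seg 3: a=-4, c=M3/2=1003/116, d=(M4−M3)/(6·1)=-1003/348, b=Δ3−h3·(2M3+M4)/6=41/174
t_q=3/4 → seg 0, τ=3/4; S=5+-707/348·τ+0·τ²+9/116·τ³=26051/7424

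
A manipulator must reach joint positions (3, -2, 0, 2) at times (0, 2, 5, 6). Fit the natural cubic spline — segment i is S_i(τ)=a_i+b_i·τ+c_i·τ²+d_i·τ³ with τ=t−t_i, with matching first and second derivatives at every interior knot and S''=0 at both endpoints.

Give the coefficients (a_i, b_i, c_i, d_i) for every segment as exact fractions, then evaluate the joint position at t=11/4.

Δ: Δ0=-5/2, Δ1=2/3, Δ2=2
row 1: diag=10, rhs=19; c'=3/10, d'=19/10
row 2: denom=8−3·3/10=71/10; d'=(8−3·19/10)/(71/10)=23/71
back: M2=23/71
back: M1=19/10−3/10·23/71=128/71
M: M0=0, M1=128/71, M2=23/71, M3=0
seg 0: a=3, c=M0/2=0, d=(M1−M0)/(6·2)=32/213, b=Δ0−h0·(2M0+M1)/6=-1321/426
seg 1: a=-2, c=M1/2=64/71, d=(M2−M1)/(6·3)=-35/426, b=Δ1−h1·(2M1+M2)/6=-553/426
seg 2: a=0, c=M2/2=23/142, d=(M3−M2)/(6·1)=-23/426, b=Δ2−h2·(2M2+M3)/6=403/213
t_q=11/4 → seg 1, τ=3/4; S=-2+-553/426·τ+64/71·τ²+-35/426·τ³=-22731/9088

  seg 0: a=3 b=-1321/426 c=0 d=32/213
  seg 1: a=-2 b=-553/426 c=64/71 d=-35/426
  seg 2: a=0 b=403/213 c=23/142 d=-23/426
S(11/4) = -22731/9088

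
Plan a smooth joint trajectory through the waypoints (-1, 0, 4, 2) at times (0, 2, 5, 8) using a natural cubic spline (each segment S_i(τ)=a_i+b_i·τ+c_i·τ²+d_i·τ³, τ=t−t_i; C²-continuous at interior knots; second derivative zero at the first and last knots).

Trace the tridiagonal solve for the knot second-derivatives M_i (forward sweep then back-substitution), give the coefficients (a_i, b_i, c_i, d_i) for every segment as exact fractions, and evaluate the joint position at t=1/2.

  seg 0: a=-1 b=47/222 c=0 d=8/111
  seg 1: a=0 b=239/222 c=16/37 d=-77/666
  seg 2: a=4 b=61/111 c=-45/74 d=5/74
S(1/2) = -131/148

Δ: Δ0=1/2, Δ1=4/3, Δ2=-2/3
row 1: diag=10, rhs=5; c'=3/10, d'=1/2
row 2: denom=12−3·3/10=111/10; d'=(-12−3·1/2)/(111/10)=-45/37
back: M2=-45/37
back: M1=1/2−3/10·-45/37=32/37
M: M0=0, M1=32/37, M2=-45/37, M3=0
seg 0: a=-1, c=M0/2=0, d=(M1−M0)/(6·2)=8/111, b=Δ0−h0·(2M0+M1)/6=47/222
seg 1: a=0, c=M1/2=16/37, d=(M2−M1)/(6·3)=-77/666, b=Δ1−h1·(2M1+M2)/6=239/222
seg 2: a=4, c=M2/2=-45/74, d=(M3−M2)/(6·3)=5/74, b=Δ2−h2·(2M2+M3)/6=61/111
t_q=1/2 → seg 0, τ=1/2; S=-1+47/222·τ+0·τ²+8/111·τ³=-131/148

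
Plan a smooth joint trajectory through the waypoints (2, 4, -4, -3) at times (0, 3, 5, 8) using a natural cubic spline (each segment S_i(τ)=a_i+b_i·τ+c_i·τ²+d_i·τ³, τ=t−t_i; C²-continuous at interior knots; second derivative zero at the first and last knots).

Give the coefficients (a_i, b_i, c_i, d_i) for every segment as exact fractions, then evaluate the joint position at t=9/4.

  seg 0: a=2 b=115/48 c=0 d=-83/432
  seg 1: a=4 b=-67/24 c=-83/48 d=9/16
  seg 2: a=-4 b=-71/24 c=79/48 d=-79/432
S(9/4) = 5327/1024

Δ: Δ0=2/3, Δ1=-4, Δ2=1/3
row 1: diag=10, rhs=-28; c'=1/5, d'=-14/5
row 2: denom=10−2·1/5=48/5; d'=(26−2·-14/5)/(48/5)=79/24
back: M2=79/24
back: M1=-14/5−1/5·79/24=-83/24
M: M0=0, M1=-83/24, M2=79/24, M3=0
seg 0: a=2, c=M0/2=0, d=(M1−M0)/(6·3)=-83/432, b=Δ0−h0·(2M0+M1)/6=115/48
seg 1: a=4, c=M1/2=-83/48, d=(M2−M1)/(6·2)=9/16, b=Δ1−h1·(2M1+M2)/6=-67/24
seg 2: a=-4, c=M2/2=79/48, d=(M3−M2)/(6·3)=-79/432, b=Δ2−h2·(2M2+M3)/6=-71/24
t_q=9/4 → seg 0, τ=9/4; S=2+115/48·τ+0·τ²+-83/432·τ³=5327/1024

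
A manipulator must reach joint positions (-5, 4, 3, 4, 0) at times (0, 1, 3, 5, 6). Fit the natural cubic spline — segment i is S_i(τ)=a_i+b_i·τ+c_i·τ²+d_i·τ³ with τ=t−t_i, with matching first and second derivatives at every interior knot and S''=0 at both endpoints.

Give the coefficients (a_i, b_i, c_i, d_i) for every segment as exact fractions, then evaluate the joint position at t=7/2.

  seg 0: a=-5 b=163/15 c=0 d=-28/15
  seg 1: a=4 b=79/15 c=-28/5 d=163/120
  seg 2: a=3 b=-5/6 c=51/20 d=-113/120
  seg 3: a=4 b=-29/15 c=-31/10 d=31/30
S(7/2) = 993/320

Δ: Δ0=9, Δ1=-1/2, Δ2=1/2, Δ3=-4
row 1: diag=6, rhs=-57; c'=1/3, d'=-19/2
row 2: denom=8−2·1/3=22/3; d'=(6−2·-19/2)/(22/3)=75/22
row 3: denom=6−2·3/11=60/11; d'=(-27−2·75/22)/(60/11)=-31/5
back: M3=-31/5
back: M2=75/22−3/11·-31/5=51/10
back: M1=-19/2−1/3·51/10=-56/5
M: M0=0, M1=-56/5, M2=51/10, M3=-31/5, M4=0
seg 0: a=-5, c=M0/2=0, d=(M1−M0)/(6·1)=-28/15, b=Δ0−h0·(2M0+M1)/6=163/15
seg 1: a=4, c=M1/2=-28/5, d=(M2−M1)/(6·2)=163/120, b=Δ1−h1·(2M1+M2)/6=79/15
seg 2: a=3, c=M2/2=51/20, d=(M3−M2)/(6·2)=-113/120, b=Δ2−h2·(2M2+M3)/6=-5/6
seg 3: a=4, c=M3/2=-31/10, d=(M4−M3)/(6·1)=31/30, b=Δ3−h3·(2M3+M4)/6=-29/15
t_q=7/2 → seg 2, τ=1/2; S=3+-5/6·τ+51/20·τ²+-113/120·τ³=993/320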